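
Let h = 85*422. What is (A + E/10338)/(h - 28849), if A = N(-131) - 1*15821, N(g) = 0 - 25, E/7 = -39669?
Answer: -54697877/24194366 ≈ -2.2608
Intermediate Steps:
E = -277683 (E = 7*(-39669) = -277683)
N(g) = -25
A = -15846 (A = -25 - 1*15821 = -25 - 15821 = -15846)
h = 35870
(A + E/10338)/(h - 28849) = (-15846 - 277683/10338)/(35870 - 28849) = (-15846 - 277683*1/10338)/7021 = (-15846 - 92561/3446)*(1/7021) = -54697877/3446*1/7021 = -54697877/24194366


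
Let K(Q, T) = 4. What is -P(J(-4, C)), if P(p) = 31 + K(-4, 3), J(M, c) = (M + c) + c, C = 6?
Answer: -35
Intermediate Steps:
J(M, c) = M + 2*c
P(p) = 35 (P(p) = 31 + 4 = 35)
-P(J(-4, C)) = -1*35 = -35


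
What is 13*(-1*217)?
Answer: -2821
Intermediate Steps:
13*(-1*217) = 13*(-217) = -2821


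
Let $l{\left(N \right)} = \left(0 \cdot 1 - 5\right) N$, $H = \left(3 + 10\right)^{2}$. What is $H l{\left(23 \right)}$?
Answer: $-19435$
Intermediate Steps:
$H = 169$ ($H = 13^{2} = 169$)
$l{\left(N \right)} = - 5 N$ ($l{\left(N \right)} = \left(0 - 5\right) N = - 5 N$)
$H l{\left(23 \right)} = 169 \left(\left(-5\right) 23\right) = 169 \left(-115\right) = -19435$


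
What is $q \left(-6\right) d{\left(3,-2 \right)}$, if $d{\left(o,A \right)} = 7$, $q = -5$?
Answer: $210$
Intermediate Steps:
$q \left(-6\right) d{\left(3,-2 \right)} = \left(-5\right) \left(-6\right) 7 = 30 \cdot 7 = 210$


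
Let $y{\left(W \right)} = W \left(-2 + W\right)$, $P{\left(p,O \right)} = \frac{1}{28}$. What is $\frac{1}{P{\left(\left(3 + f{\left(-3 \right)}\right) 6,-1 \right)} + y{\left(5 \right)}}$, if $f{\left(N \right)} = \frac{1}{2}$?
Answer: $\frac{28}{421} \approx 0.066508$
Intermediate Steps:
$f{\left(N \right)} = \frac{1}{2}$
$P{\left(p,O \right)} = \frac{1}{28}$
$\frac{1}{P{\left(\left(3 + f{\left(-3 \right)}\right) 6,-1 \right)} + y{\left(5 \right)}} = \frac{1}{\frac{1}{28} + 5 \left(-2 + 5\right)} = \frac{1}{\frac{1}{28} + 5 \cdot 3} = \frac{1}{\frac{1}{28} + 15} = \frac{1}{\frac{421}{28}} = \frac{28}{421}$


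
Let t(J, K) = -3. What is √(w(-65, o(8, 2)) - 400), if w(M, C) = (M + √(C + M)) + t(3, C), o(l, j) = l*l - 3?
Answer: √(-468 + 2*I) ≈ 0.04622 + 21.633*I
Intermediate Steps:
o(l, j) = -3 + l² (o(l, j) = l² - 3 = -3 + l²)
w(M, C) = -3 + M + √(C + M) (w(M, C) = (M + √(C + M)) - 3 = -3 + M + √(C + M))
√(w(-65, o(8, 2)) - 400) = √((-3 - 65 + √((-3 + 8²) - 65)) - 400) = √((-3 - 65 + √((-3 + 64) - 65)) - 400) = √((-3 - 65 + √(61 - 65)) - 400) = √((-3 - 65 + √(-4)) - 400) = √((-3 - 65 + 2*I) - 400) = √((-68 + 2*I) - 400) = √(-468 + 2*I)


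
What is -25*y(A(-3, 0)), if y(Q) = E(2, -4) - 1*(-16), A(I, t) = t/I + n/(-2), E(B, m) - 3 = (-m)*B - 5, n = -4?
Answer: -550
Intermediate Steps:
E(B, m) = -2 - B*m (E(B, m) = 3 + ((-m)*B - 5) = 3 + (-B*m - 5) = 3 + (-5 - B*m) = -2 - B*m)
A(I, t) = 2 + t/I (A(I, t) = t/I - 4/(-2) = t/I - 4*(-½) = t/I + 2 = 2 + t/I)
y(Q) = 22 (y(Q) = (-2 - 1*2*(-4)) - 1*(-16) = (-2 + 8) + 16 = 6 + 16 = 22)
-25*y(A(-3, 0)) = -25*22 = -550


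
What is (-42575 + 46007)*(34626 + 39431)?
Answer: 254163624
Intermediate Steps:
(-42575 + 46007)*(34626 + 39431) = 3432*74057 = 254163624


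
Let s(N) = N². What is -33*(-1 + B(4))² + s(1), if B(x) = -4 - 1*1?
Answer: -1187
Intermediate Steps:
B(x) = -5 (B(x) = -4 - 1 = -5)
-33*(-1 + B(4))² + s(1) = -33*(-1 - 5)² + 1² = -33*(-6)² + 1 = -33*36 + 1 = -1188 + 1 = -1187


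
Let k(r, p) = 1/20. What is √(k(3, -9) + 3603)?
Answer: √360305/10 ≈ 60.025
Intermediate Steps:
k(r, p) = 1/20
√(k(3, -9) + 3603) = √(1/20 + 3603) = √(72061/20) = √360305/10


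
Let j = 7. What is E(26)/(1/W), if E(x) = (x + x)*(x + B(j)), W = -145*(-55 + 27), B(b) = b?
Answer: 6966960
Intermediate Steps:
W = 4060 (W = -145*(-28) = 4060)
E(x) = 2*x*(7 + x) (E(x) = (x + x)*(x + 7) = (2*x)*(7 + x) = 2*x*(7 + x))
E(26)/(1/W) = (2*26*(7 + 26))/(1/4060) = (2*26*33)/(1/4060) = 1716*4060 = 6966960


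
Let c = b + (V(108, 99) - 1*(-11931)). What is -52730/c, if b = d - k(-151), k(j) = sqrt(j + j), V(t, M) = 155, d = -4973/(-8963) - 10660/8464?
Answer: -229220344369953603325240/52535583119736495518049 - 18966879755302850720*I*sqrt(302)/52535583119736495518049 ≈ -4.3631 - 0.006274*I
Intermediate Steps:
d = -13363527/18965708 (d = -4973*(-1/8963) - 10660*1/8464 = 4973/8963 - 2665/2116 = -13363527/18965708 ≈ -0.70462)
k(j) = sqrt(2)*sqrt(j) (k(j) = sqrt(2*j) = sqrt(2)*sqrt(j))
b = -13363527/18965708 - I*sqrt(302) (b = -13363527/18965708 - sqrt(2)*sqrt(-151) = -13363527/18965708 - sqrt(2)*I*sqrt(151) = -13363527/18965708 - I*sqrt(302) ≈ -0.70462 - 17.378*I)
c = 229206183361/18965708 - I*sqrt(302) (c = (-13363527/18965708 - I*sqrt(302)) + (155 - 1*(-11931)) = (-13363527/18965708 - I*sqrt(302)) + (155 + 11931) = (-13363527/18965708 - I*sqrt(302)) + 12086 = 229206183361/18965708 - I*sqrt(302) ≈ 12085.0 - 17.378*I)
-52730/c = -52730/(229206183361/18965708 - I*sqrt(302))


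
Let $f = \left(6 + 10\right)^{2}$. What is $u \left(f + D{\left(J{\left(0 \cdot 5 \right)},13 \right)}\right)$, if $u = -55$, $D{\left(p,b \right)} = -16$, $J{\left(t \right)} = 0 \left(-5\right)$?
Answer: $-13200$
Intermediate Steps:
$J{\left(t \right)} = 0$
$f = 256$ ($f = 16^{2} = 256$)
$u \left(f + D{\left(J{\left(0 \cdot 5 \right)},13 \right)}\right) = - 55 \left(256 - 16\right) = \left(-55\right) 240 = -13200$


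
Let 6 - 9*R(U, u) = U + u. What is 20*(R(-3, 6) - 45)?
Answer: -2680/3 ≈ -893.33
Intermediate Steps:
R(U, u) = ⅔ - U/9 - u/9 (R(U, u) = ⅔ - (U + u)/9 = ⅔ + (-U/9 - u/9) = ⅔ - U/9 - u/9)
20*(R(-3, 6) - 45) = 20*((⅔ - ⅑*(-3) - ⅑*6) - 45) = 20*((⅔ + ⅓ - ⅔) - 45) = 20*(⅓ - 45) = 20*(-134/3) = -2680/3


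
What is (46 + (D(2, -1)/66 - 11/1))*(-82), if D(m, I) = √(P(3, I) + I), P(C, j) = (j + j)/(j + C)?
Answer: -2870 - 41*I*√2/33 ≈ -2870.0 - 1.7571*I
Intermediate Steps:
P(C, j) = 2*j/(C + j) (P(C, j) = (2*j)/(C + j) = 2*j/(C + j))
D(m, I) = √(I + 2*I/(3 + I)) (D(m, I) = √(2*I/(3 + I) + I) = √(I + 2*I/(3 + I)))
(46 + (D(2, -1)/66 - 11/1))*(-82) = (46 + (√(-(5 - 1)/(3 - 1))/66 - 11/1))*(-82) = (46 + (√(-1*4/2)*(1/66) - 11*1))*(-82) = (46 + (√(-1*½*4)*(1/66) - 11))*(-82) = (46 + (√(-2)*(1/66) - 11))*(-82) = (46 + ((I*√2)*(1/66) - 11))*(-82) = (46 + (I*√2/66 - 11))*(-82) = (46 + (-11 + I*√2/66))*(-82) = (35 + I*√2/66)*(-82) = -2870 - 41*I*√2/33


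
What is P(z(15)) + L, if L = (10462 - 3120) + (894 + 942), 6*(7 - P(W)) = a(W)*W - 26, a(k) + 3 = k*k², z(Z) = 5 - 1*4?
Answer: 27569/3 ≈ 9189.7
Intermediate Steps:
z(Z) = 1 (z(Z) = 5 - 4 = 1)
a(k) = -3 + k³ (a(k) = -3 + k*k² = -3 + k³)
P(W) = 34/3 - W*(-3 + W³)/6 (P(W) = 7 - ((-3 + W³)*W - 26)/6 = 7 - (W*(-3 + W³) - 26)/6 = 7 - (-26 + W*(-3 + W³))/6 = 7 + (13/3 - W*(-3 + W³)/6) = 34/3 - W*(-3 + W³)/6)
L = 9178 (L = 7342 + 1836 = 9178)
P(z(15)) + L = (34/3 - ⅙*1*(-3 + 1³)) + 9178 = (34/3 - ⅙*1*(-3 + 1)) + 9178 = (34/3 - ⅙*1*(-2)) + 9178 = (34/3 + ⅓) + 9178 = 35/3 + 9178 = 27569/3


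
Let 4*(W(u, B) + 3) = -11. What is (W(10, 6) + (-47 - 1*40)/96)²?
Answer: 45369/1024 ≈ 44.306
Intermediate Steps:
W(u, B) = -23/4 (W(u, B) = -3 + (¼)*(-11) = -3 - 11/4 = -23/4)
(W(10, 6) + (-47 - 1*40)/96)² = (-23/4 + (-47 - 1*40)/96)² = (-23/4 + (-47 - 40)*(1/96))² = (-23/4 - 87*1/96)² = (-23/4 - 29/32)² = (-213/32)² = 45369/1024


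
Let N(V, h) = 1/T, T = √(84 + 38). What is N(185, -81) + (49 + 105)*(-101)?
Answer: -15554 + √122/122 ≈ -15554.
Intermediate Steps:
T = √122 ≈ 11.045
N(V, h) = √122/122 (N(V, h) = 1/(√122) = √122/122)
N(185, -81) + (49 + 105)*(-101) = √122/122 + (49 + 105)*(-101) = √122/122 + 154*(-101) = √122/122 - 15554 = -15554 + √122/122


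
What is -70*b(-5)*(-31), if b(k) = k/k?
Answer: 2170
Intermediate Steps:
b(k) = 1
-70*b(-5)*(-31) = -70*1*(-31) = -70*(-31) = 2170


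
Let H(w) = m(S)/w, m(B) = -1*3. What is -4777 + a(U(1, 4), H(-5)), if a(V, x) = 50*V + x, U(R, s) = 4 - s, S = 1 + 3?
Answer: -23882/5 ≈ -4776.4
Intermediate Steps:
S = 4
m(B) = -3
H(w) = -3/w
a(V, x) = x + 50*V
-4777 + a(U(1, 4), H(-5)) = -4777 + (-3/(-5) + 50*(4 - 1*4)) = -4777 + (-3*(-⅕) + 50*(4 - 4)) = -4777 + (⅗ + 50*0) = -4777 + (⅗ + 0) = -4777 + ⅗ = -23882/5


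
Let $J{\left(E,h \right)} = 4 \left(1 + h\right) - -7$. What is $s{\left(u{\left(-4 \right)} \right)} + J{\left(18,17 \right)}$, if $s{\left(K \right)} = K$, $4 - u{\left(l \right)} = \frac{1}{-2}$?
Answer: $\frac{167}{2} \approx 83.5$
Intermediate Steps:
$u{\left(l \right)} = \frac{9}{2}$ ($u{\left(l \right)} = 4 - \frac{1}{-2} = 4 - - \frac{1}{2} = 4 + \frac{1}{2} = \frac{9}{2}$)
$J{\left(E,h \right)} = 11 + 4 h$ ($J{\left(E,h \right)} = \left(4 + 4 h\right) + 7 = 11 + 4 h$)
$s{\left(u{\left(-4 \right)} \right)} + J{\left(18,17 \right)} = \frac{9}{2} + \left(11 + 4 \cdot 17\right) = \frac{9}{2} + \left(11 + 68\right) = \frac{9}{2} + 79 = \frac{167}{2}$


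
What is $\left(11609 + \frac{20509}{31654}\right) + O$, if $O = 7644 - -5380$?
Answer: $\frac{779753491}{31654} \approx 24634.0$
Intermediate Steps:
$O = 13024$ ($O = 7644 + 5380 = 13024$)
$\left(11609 + \frac{20509}{31654}\right) + O = \left(11609 + \frac{20509}{31654}\right) + 13024 = \frac{367491795}{31654} + 13024 = \frac{779753491}{31654}$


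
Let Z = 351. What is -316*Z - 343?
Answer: -111259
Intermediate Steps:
-316*Z - 343 = -316*351 - 343 = -110916 - 343 = -111259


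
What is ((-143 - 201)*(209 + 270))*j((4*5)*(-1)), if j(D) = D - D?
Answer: 0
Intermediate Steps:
j(D) = 0
((-143 - 201)*(209 + 270))*j((4*5)*(-1)) = ((-143 - 201)*(209 + 270))*0 = -344*479*0 = -164776*0 = 0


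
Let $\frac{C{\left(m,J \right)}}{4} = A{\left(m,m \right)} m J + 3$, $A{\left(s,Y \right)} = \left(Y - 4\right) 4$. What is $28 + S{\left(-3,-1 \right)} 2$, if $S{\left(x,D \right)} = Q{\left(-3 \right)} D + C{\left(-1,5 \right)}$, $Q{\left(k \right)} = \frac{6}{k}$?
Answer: $856$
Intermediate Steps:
$A{\left(s,Y \right)} = -16 + 4 Y$ ($A{\left(s,Y \right)} = \left(-4 + Y\right) 4 = -16 + 4 Y$)
$C{\left(m,J \right)} = 12 + 4 J m \left(-16 + 4 m\right)$ ($C{\left(m,J \right)} = 4 \left(\left(-16 + 4 m\right) m J + 3\right) = 4 \left(m \left(-16 + 4 m\right) J + 3\right) = 4 \left(J m \left(-16 + 4 m\right) + 3\right) = 4 \left(3 + J m \left(-16 + 4 m\right)\right) = 12 + 4 J m \left(-16 + 4 m\right)$)
$S{\left(x,D \right)} = 412 - 2 D$ ($S{\left(x,D \right)} = \frac{6}{-3} D + \left(12 + 16 \cdot 5 \left(-1\right) \left(-4 - 1\right)\right) = 6 \left(- \frac{1}{3}\right) D + \left(12 + 16 \cdot 5 \left(-1\right) \left(-5\right)\right) = - 2 D + \left(12 + 400\right) = - 2 D + 412 = 412 - 2 D$)
$28 + S{\left(-3,-1 \right)} 2 = 28 + \left(412 - -2\right) 2 = 28 + \left(412 + 2\right) 2 = 28 + 414 \cdot 2 = 28 + 828 = 856$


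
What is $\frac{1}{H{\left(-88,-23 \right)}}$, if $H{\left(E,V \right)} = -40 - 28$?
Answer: $- \frac{1}{68} \approx -0.014706$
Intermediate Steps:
$H{\left(E,V \right)} = -68$ ($H{\left(E,V \right)} = -40 - 28 = -68$)
$\frac{1}{H{\left(-88,-23 \right)}} = \frac{1}{-68} = - \frac{1}{68}$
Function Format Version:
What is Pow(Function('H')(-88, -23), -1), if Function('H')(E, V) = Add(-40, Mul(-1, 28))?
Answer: Rational(-1, 68) ≈ -0.014706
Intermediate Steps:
Function('H')(E, V) = -68 (Function('H')(E, V) = Add(-40, -28) = -68)
Pow(Function('H')(-88, -23), -1) = Pow(-68, -1) = Rational(-1, 68)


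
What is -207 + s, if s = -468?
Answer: -675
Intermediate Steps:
-207 + s = -207 - 468 = -675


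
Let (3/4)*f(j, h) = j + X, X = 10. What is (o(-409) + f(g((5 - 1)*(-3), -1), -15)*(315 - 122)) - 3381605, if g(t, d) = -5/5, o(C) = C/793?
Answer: -2679776586/793 ≈ -3.3793e+6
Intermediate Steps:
o(C) = C/793 (o(C) = C*(1/793) = C/793)
g(t, d) = -1 (g(t, d) = -5*⅕ = -1)
f(j, h) = 40/3 + 4*j/3 (f(j, h) = 4*(j + 10)/3 = 4*(10 + j)/3 = 40/3 + 4*j/3)
(o(-409) + f(g((5 - 1)*(-3), -1), -15)*(315 - 122)) - 3381605 = ((1/793)*(-409) + (40/3 + (4/3)*(-1))*(315 - 122)) - 3381605 = (-409/793 + (40/3 - 4/3)*193) - 3381605 = (-409/793 + 12*193) - 3381605 = (-409/793 + 2316) - 3381605 = 1836179/793 - 3381605 = -2679776586/793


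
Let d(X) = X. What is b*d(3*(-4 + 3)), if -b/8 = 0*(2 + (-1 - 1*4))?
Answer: 0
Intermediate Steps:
b = 0 (b = -0*(2 + (-1 - 1*4)) = -0*(2 + (-1 - 4)) = -0*(2 - 5) = -0*(-3) = -8*0 = 0)
b*d(3*(-4 + 3)) = 0*(3*(-4 + 3)) = 0*(3*(-1)) = 0*(-3) = 0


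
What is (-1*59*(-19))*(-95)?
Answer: -106495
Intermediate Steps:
(-1*59*(-19))*(-95) = -59*(-19)*(-95) = 1121*(-95) = -106495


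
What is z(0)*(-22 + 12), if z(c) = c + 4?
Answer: -40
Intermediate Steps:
z(c) = 4 + c
z(0)*(-22 + 12) = (4 + 0)*(-22 + 12) = 4*(-10) = -40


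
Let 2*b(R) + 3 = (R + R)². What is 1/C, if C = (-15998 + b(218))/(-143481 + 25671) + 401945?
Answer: 78540/31568707601 ≈ 2.4879e-6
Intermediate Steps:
b(R) = -3/2 + 2*R² (b(R) = -3/2 + (R + R)²/2 = -3/2 + (2*R)²/2 = -3/2 + (4*R²)/2 = -3/2 + 2*R²)
C = 31568707601/78540 (C = (-15998 + (-3/2 + 2*218²))/(-143481 + 25671) + 401945 = (-15998 + (-3/2 + 2*47524))/(-117810) + 401945 = (-15998 + (-3/2 + 95048))*(-1/117810) + 401945 = (-15998 + 190093/2)*(-1/117810) + 401945 = (158097/2)*(-1/117810) + 401945 = -52699/78540 + 401945 = 31568707601/78540 ≈ 4.0194e+5)
1/C = 1/(31568707601/78540) = 78540/31568707601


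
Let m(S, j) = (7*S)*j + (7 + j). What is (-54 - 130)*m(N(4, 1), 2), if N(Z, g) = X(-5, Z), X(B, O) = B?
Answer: 11224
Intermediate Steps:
N(Z, g) = -5
m(S, j) = 7 + j + 7*S*j (m(S, j) = 7*S*j + (7 + j) = 7 + j + 7*S*j)
(-54 - 130)*m(N(4, 1), 2) = (-54 - 130)*(7 + 2 + 7*(-5)*2) = -184*(7 + 2 - 70) = -184*(-61) = 11224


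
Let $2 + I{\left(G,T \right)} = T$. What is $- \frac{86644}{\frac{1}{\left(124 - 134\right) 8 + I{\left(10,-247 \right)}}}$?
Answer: $28505876$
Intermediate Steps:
$I{\left(G,T \right)} = -2 + T$
$- \frac{86644}{\frac{1}{\left(124 - 134\right) 8 + I{\left(10,-247 \right)}}} = - \frac{86644}{\frac{1}{\left(124 - 134\right) 8 - 249}} = - \frac{86644}{\frac{1}{\left(-10\right) 8 - 249}} = - \frac{86644}{\frac{1}{-80 - 249}} = - \frac{86644}{\frac{1}{-329}} = - \frac{86644}{- \frac{1}{329}} = \left(-86644\right) \left(-329\right) = 28505876$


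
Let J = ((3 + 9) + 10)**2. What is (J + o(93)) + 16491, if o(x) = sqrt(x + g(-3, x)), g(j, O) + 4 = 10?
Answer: 16975 + 3*sqrt(11) ≈ 16985.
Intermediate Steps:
J = 484 (J = (12 + 10)**2 = 22**2 = 484)
g(j, O) = 6 (g(j, O) = -4 + 10 = 6)
o(x) = sqrt(6 + x) (o(x) = sqrt(x + 6) = sqrt(6 + x))
(J + o(93)) + 16491 = (484 + sqrt(6 + 93)) + 16491 = (484 + sqrt(99)) + 16491 = (484 + 3*sqrt(11)) + 16491 = 16975 + 3*sqrt(11)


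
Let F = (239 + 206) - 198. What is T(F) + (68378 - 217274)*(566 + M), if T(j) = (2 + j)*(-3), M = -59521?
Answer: 8778162933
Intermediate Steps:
F = 247 (F = 445 - 198 = 247)
T(j) = -6 - 3*j
T(F) + (68378 - 217274)*(566 + M) = (-6 - 3*247) + (68378 - 217274)*(566 - 59521) = (-6 - 741) - 148896*(-58955) = -747 + 8778163680 = 8778162933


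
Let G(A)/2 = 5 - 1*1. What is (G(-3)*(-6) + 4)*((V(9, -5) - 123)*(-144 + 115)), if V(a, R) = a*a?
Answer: -53592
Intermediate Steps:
V(a, R) = a**2
G(A) = 8 (G(A) = 2*(5 - 1*1) = 2*(5 - 1) = 2*4 = 8)
(G(-3)*(-6) + 4)*((V(9, -5) - 123)*(-144 + 115)) = (8*(-6) + 4)*((9**2 - 123)*(-144 + 115)) = (-48 + 4)*((81 - 123)*(-29)) = -(-1848)*(-29) = -44*1218 = -53592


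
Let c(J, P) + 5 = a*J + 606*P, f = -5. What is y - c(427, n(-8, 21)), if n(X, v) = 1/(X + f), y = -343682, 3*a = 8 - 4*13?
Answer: -13157341/39 ≈ -3.3737e+5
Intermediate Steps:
a = -44/3 (a = (8 - 4*13)/3 = (8 - 52)/3 = (⅓)*(-44) = -44/3 ≈ -14.667)
n(X, v) = 1/(-5 + X) (n(X, v) = 1/(X - 5) = 1/(-5 + X))
c(J, P) = -5 + 606*P - 44*J/3 (c(J, P) = -5 + (-44*J/3 + 606*P) = -5 + (606*P - 44*J/3) = -5 + 606*P - 44*J/3)
y - c(427, n(-8, 21)) = -343682 - (-5 + 606/(-5 - 8) - 44/3*427) = -343682 - (-5 + 606/(-13) - 18788/3) = -343682 - (-5 + 606*(-1/13) - 18788/3) = -343682 - (-5 - 606/13 - 18788/3) = -343682 - 1*(-246257/39) = -343682 + 246257/39 = -13157341/39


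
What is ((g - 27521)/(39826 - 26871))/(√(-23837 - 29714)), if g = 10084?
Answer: 17437*I*√53551/693753205 ≈ 0.0058163*I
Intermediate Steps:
((g - 27521)/(39826 - 26871))/(√(-23837 - 29714)) = ((10084 - 27521)/(39826 - 26871))/(√(-23837 - 29714)) = (-17437/12955)/(√(-53551)) = (-17437*1/12955)/((I*√53551)) = -(-17437)*I*√53551/693753205 = 17437*I*√53551/693753205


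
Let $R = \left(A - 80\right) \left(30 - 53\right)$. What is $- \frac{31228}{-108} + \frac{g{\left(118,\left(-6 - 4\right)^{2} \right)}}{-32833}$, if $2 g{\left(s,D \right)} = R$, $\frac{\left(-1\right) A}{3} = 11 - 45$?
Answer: $\frac{256334062}{886491} \approx 289.16$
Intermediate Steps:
$A = 102$ ($A = - 3 \left(11 - 45\right) = \left(-3\right) \left(-34\right) = 102$)
$R = -506$ ($R = \left(102 - 80\right) \left(30 - 53\right) = 22 \left(-23\right) = -506$)
$g{\left(s,D \right)} = -253$ ($g{\left(s,D \right)} = \frac{1}{2} \left(-506\right) = -253$)
$- \frac{31228}{-108} + \frac{g{\left(118,\left(-6 - 4\right)^{2} \right)}}{-32833} = - \frac{31228}{-108} - \frac{253}{-32833} = \left(-31228\right) \left(- \frac{1}{108}\right) - - \frac{253}{32833} = \frac{7807}{27} + \frac{253}{32833} = \frac{256334062}{886491}$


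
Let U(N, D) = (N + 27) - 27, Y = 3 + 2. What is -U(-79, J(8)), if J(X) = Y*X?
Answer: 79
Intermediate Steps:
Y = 5
J(X) = 5*X
U(N, D) = N (U(N, D) = (27 + N) - 27 = N)
-U(-79, J(8)) = -1*(-79) = 79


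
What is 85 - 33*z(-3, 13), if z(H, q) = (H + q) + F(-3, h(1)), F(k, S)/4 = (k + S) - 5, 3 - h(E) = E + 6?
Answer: 1339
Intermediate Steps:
h(E) = -3 - E (h(E) = 3 - (E + 6) = 3 - (6 + E) = 3 + (-6 - E) = -3 - E)
F(k, S) = -20 + 4*S + 4*k (F(k, S) = 4*((k + S) - 5) = 4*((S + k) - 5) = 4*(-5 + S + k) = -20 + 4*S + 4*k)
z(H, q) = -48 + H + q (z(H, q) = (H + q) + (-20 + 4*(-3 - 1*1) + 4*(-3)) = (H + q) + (-20 + 4*(-3 - 1) - 12) = (H + q) + (-20 + 4*(-4) - 12) = (H + q) + (-20 - 16 - 12) = (H + q) - 48 = -48 + H + q)
85 - 33*z(-3, 13) = 85 - 33*(-48 - 3 + 13) = 85 - 33*(-38) = 85 + 1254 = 1339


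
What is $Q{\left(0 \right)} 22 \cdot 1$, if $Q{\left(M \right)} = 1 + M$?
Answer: $22$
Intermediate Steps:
$Q{\left(0 \right)} 22 \cdot 1 = \left(1 + 0\right) 22 \cdot 1 = 1 \cdot 22 \cdot 1 = 22 \cdot 1 = 22$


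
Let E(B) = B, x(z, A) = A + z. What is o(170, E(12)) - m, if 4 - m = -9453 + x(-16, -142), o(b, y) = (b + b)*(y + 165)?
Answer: 50565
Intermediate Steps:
o(b, y) = 2*b*(165 + y) (o(b, y) = (2*b)*(165 + y) = 2*b*(165 + y))
m = 9615 (m = 4 - (-9453 + (-142 - 16)) = 4 - (-9453 - 158) = 4 - 1*(-9611) = 4 + 9611 = 9615)
o(170, E(12)) - m = 2*170*(165 + 12) - 1*9615 = 2*170*177 - 9615 = 60180 - 9615 = 50565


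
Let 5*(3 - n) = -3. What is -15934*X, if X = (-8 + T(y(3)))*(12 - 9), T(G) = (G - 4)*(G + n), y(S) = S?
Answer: 3489546/5 ≈ 6.9791e+5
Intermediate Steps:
n = 18/5 (n = 3 - 1/5*(-3) = 3 + 3/5 = 18/5 ≈ 3.6000)
T(G) = (-4 + G)*(18/5 + G) (T(G) = (G - 4)*(G + 18/5) = (-4 + G)*(18/5 + G))
X = -219/5 (X = (-8 + (-72/5 + 3**2 - 2/5*3))*(12 - 9) = (-8 + (-72/5 + 9 - 6/5))*3 = (-8 - 33/5)*3 = -73/5*3 = -219/5 ≈ -43.800)
-15934*X = -15934*(-219/5) = 3489546/5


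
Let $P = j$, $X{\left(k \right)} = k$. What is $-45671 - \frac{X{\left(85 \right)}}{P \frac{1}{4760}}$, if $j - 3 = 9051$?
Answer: $- \frac{206954917}{4527} \approx -45716.0$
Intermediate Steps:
$j = 9054$ ($j = 3 + 9051 = 9054$)
$P = 9054$
$-45671 - \frac{X{\left(85 \right)}}{P \frac{1}{4760}} = -45671 - \frac{85}{9054 \cdot \frac{1}{4760}} = -45671 - \frac{85}{\frac{4527}{2380}} = -45671 - 85 \cdot \frac{2380}{4527} = -45671 - \frac{202300}{4527} = - \frac{206954917}{4527}$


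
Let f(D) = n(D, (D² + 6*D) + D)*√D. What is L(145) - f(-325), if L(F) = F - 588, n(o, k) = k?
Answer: -443 - 516750*I*√13 ≈ -443.0 - 1.8632e+6*I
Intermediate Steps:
f(D) = √D*(D² + 7*D) (f(D) = ((D² + 6*D) + D)*√D = (D² + 7*D)*√D = √D*(D² + 7*D))
L(F) = -588 + F
L(145) - f(-325) = (-588 + 145) - (-325)^(3/2)*(7 - 325) = -443 - (-1625*I*√13)*(-318) = -443 - 516750*I*√13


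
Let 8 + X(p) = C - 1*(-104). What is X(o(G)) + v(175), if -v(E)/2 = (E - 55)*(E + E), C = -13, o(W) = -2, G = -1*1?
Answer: -83917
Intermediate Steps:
G = -1
X(p) = 83 (X(p) = -8 + (-13 - 1*(-104)) = -8 + (-13 + 104) = -8 + 91 = 83)
v(E) = -4*E*(-55 + E) (v(E) = -2*(E - 55)*(E + E) = -2*(-55 + E)*2*E = -4*E*(-55 + E))
X(o(G)) + v(175) = 83 + 4*175*(55 - 1*175) = 83 + 4*175*(55 - 175) = 83 + 4*175*(-120) = 83 - 84000 = -83917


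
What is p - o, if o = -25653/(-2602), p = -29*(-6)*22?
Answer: 9934803/2602 ≈ 3818.1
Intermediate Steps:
p = 3828 (p = 174*22 = 3828)
o = 25653/2602 (o = -25653*(-1/2602) = 25653/2602 ≈ 9.8589)
p - o = 3828 - 1*25653/2602 = 3828 - 25653/2602 = 9934803/2602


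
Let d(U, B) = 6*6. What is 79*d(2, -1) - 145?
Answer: 2699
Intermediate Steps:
d(U, B) = 36
79*d(2, -1) - 145 = 79*36 - 145 = 2844 - 145 = 2699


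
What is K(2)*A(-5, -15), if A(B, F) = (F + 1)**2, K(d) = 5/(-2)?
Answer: -490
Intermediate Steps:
K(d) = -5/2 (K(d) = 5*(-1/2) = -5/2)
A(B, F) = (1 + F)**2
K(2)*A(-5, -15) = -5*(1 - 15)**2/2 = -5/2*(-14)**2 = -5/2*196 = -490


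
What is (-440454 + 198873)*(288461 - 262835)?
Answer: -6190754706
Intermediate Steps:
(-440454 + 198873)*(288461 - 262835) = -241581*25626 = -6190754706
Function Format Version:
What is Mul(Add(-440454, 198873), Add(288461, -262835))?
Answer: -6190754706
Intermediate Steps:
Mul(Add(-440454, 198873), Add(288461, -262835)) = Mul(-241581, 25626) = -6190754706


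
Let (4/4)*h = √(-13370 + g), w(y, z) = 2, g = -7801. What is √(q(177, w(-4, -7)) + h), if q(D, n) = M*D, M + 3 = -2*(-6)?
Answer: √(1593 + I*√21171) ≈ 39.954 + 1.8209*I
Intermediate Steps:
M = 9 (M = -3 - 2*(-6) = -3 + 12 = 9)
h = I*√21171 (h = √(-13370 - 7801) = √(-21171) = I*√21171 ≈ 145.5*I)
q(D, n) = 9*D
√(q(177, w(-4, -7)) + h) = √(9*177 + I*√21171) = √(1593 + I*√21171)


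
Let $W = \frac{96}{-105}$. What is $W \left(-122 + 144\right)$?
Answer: $- \frac{704}{35} \approx -20.114$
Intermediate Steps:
$W = - \frac{32}{35}$ ($W = 96 \left(- \frac{1}{105}\right) = - \frac{32}{35} \approx -0.91429$)
$W \left(-122 + 144\right) = - \frac{32 \left(-122 + 144\right)}{35} = \left(- \frac{32}{35}\right) 22 = - \frac{704}{35}$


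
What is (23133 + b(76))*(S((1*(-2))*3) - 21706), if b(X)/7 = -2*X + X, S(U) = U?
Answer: -490712912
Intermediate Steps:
b(X) = -7*X (b(X) = 7*(-2*X + X) = 7*(-X) = -7*X)
(23133 + b(76))*(S((1*(-2))*3) - 21706) = (23133 - 7*76)*((1*(-2))*3 - 21706) = (23133 - 532)*(-2*3 - 21706) = 22601*(-6 - 21706) = 22601*(-21712) = -490712912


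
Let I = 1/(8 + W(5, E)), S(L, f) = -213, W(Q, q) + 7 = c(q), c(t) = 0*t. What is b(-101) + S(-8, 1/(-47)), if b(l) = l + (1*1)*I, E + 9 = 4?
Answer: -313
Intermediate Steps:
c(t) = 0
E = -5 (E = -9 + 4 = -5)
W(Q, q) = -7 (W(Q, q) = -7 + 0 = -7)
I = 1 (I = 1/(8 - 7) = 1/1 = 1)
b(l) = 1 + l (b(l) = l + (1*1)*1 = l + 1*1 = l + 1 = 1 + l)
b(-101) + S(-8, 1/(-47)) = (1 - 101) - 213 = -100 - 213 = -313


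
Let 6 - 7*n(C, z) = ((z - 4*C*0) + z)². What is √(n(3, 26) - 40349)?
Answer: I*√1995987/7 ≈ 201.83*I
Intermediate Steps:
n(C, z) = 6/7 - 4*z²/7 (n(C, z) = 6/7 - ((z - 4*C*0) + z)²/7 = 6/7 - ((z - 1*0) + z)²/7 = 6/7 - ((z + 0) + z)²/7 = 6/7 - (z + z)²/7 = 6/7 - 4*z²/7)
√(n(3, 26) - 40349) = √((6/7 - 4/7*26²) - 40349) = √((6/7 - 4/7*676) - 40349) = √((6/7 - 2704/7) - 40349) = √(-2698/7 - 40349) = √(-285141/7) = I*√1995987/7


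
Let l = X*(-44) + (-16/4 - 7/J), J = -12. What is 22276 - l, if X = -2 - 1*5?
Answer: 263657/12 ≈ 21971.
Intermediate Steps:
X = -7 (X = -2 - 5 = -7)
l = 3655/12 (l = -7*(-44) + (-16/4 - 7/(-12)) = 308 + (-16*¼ - 7*(-1/12)) = 308 + (-4 + 7/12) = 308 - 41/12 = 3655/12 ≈ 304.58)
22276 - l = 22276 - 1*3655/12 = 22276 - 3655/12 = 263657/12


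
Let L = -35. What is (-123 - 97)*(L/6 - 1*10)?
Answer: 10450/3 ≈ 3483.3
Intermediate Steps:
(-123 - 97)*(L/6 - 1*10) = (-123 - 97)*(-35/6 - 1*10) = -220*(-35*⅙ - 10) = -220*(-35/6 - 10) = -220*(-95/6) = 10450/3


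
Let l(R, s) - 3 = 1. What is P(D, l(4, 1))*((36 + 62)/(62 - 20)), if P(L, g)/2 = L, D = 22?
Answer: 308/3 ≈ 102.67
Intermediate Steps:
l(R, s) = 4 (l(R, s) = 3 + 1 = 4)
P(L, g) = 2*L
P(D, l(4, 1))*((36 + 62)/(62 - 20)) = (2*22)*((36 + 62)/(62 - 20)) = 44*(98/42) = 44*(98*(1/42)) = 44*(7/3) = 308/3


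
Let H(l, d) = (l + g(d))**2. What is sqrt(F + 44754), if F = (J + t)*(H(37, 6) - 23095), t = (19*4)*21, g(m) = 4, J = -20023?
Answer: 66*sqrt(90597) ≈ 19866.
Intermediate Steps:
H(l, d) = (4 + l)**2 (H(l, d) = (l + 4)**2 = (4 + l)**2)
t = 1596 (t = 76*21 = 1596)
F = 394595778 (F = (-20023 + 1596)*((4 + 37)**2 - 23095) = -18427*(41**2 - 23095) = -18427*(1681 - 23095) = -18427*(-21414) = 394595778)
sqrt(F + 44754) = sqrt(394595778 + 44754) = sqrt(394640532) = 66*sqrt(90597)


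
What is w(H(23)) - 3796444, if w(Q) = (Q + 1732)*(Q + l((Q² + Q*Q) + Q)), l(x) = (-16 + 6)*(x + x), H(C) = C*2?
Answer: -155840336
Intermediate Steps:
H(C) = 2*C
l(x) = -20*x
w(Q) = (1732 + Q)*(-40*Q² - 19*Q) (w(Q) = (Q + 1732)*(Q - 20*((Q² + Q*Q) + Q)) = (1732 + Q)*(Q - 20*((Q² + Q²) + Q)) = (1732 + Q)*(Q - 20*(2*Q² + Q)) = (1732 + Q)*(Q - 20*(Q + 2*Q²)) = (1732 + Q)*(Q + (-40*Q² - 20*Q)) = (1732 + Q)*(-40*Q² - 19*Q))
w(H(23)) - 3796444 = (2*23)*(-32908 - 138598*23 - 40*(2*23)²) - 3796444 = 46*(-32908 - 69299*46 - 40*46²) - 3796444 = 46*(-32908 - 3187754 - 40*2116) - 3796444 = 46*(-32908 - 3187754 - 84640) - 3796444 = 46*(-3305302) - 3796444 = -152043892 - 3796444 = -155840336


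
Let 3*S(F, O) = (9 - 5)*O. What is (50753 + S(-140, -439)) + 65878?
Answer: 348137/3 ≈ 1.1605e+5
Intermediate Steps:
S(F, O) = 4*O/3 (S(F, O) = ((9 - 5)*O)/3 = (4*O)/3 = 4*O/3)
(50753 + S(-140, -439)) + 65878 = (50753 + (4/3)*(-439)) + 65878 = (50753 - 1756/3) + 65878 = 150503/3 + 65878 = 348137/3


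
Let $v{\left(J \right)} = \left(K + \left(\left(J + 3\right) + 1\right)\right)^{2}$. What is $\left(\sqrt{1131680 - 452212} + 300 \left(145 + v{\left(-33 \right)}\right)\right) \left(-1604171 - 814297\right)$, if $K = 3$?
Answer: $-595668668400 - 4836936 \sqrt{169867} \approx -5.9766 \cdot 10^{11}$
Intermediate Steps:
$v{\left(J \right)} = \left(7 + J\right)^{2}$ ($v{\left(J \right)} = \left(3 + \left(\left(J + 3\right) + 1\right)\right)^{2} = \left(3 + \left(\left(3 + J\right) + 1\right)\right)^{2} = \left(3 + \left(4 + J\right)\right)^{2} = \left(7 + J\right)^{2}$)
$\left(\sqrt{1131680 - 452212} + 300 \left(145 + v{\left(-33 \right)}\right)\right) \left(-1604171 - 814297\right) = \left(\sqrt{1131680 - 452212} + 300 \left(145 + \left(7 - 33\right)^{2}\right)\right) \left(-1604171 - 814297\right) = \left(\sqrt{679468} + 300 \left(145 + \left(-26\right)^{2}\right)\right) \left(-2418468\right) = \left(2 \sqrt{169867} + 300 \left(145 + 676\right)\right) \left(-2418468\right) = \left(2 \sqrt{169867} + 300 \cdot 821\right) \left(-2418468\right) = \left(2 \sqrt{169867} + 246300\right) \left(-2418468\right) = \left(246300 + 2 \sqrt{169867}\right) \left(-2418468\right) = -595668668400 - 4836936 \sqrt{169867}$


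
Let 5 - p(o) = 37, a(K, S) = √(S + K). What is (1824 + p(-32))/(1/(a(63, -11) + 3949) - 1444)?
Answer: -40353196454144/32516744118953 + 3584*√13/32516744118953 ≈ -1.2410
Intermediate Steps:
a(K, S) = √(K + S)
p(o) = -32 (p(o) = 5 - 1*37 = 5 - 37 = -32)
(1824 + p(-32))/(1/(a(63, -11) + 3949) - 1444) = (1824 - 32)/(1/(√(63 - 11) + 3949) - 1444) = 1792/(1/(√52 + 3949) - 1444) = 1792/(1/(2*√13 + 3949) - 1444) = 1792/(1/(3949 + 2*√13) - 1444) = 1792/(-1444 + 1/(3949 + 2*√13))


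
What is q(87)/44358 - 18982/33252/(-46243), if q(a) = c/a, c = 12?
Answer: 849133113/54945385730282 ≈ 1.5454e-5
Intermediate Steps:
q(a) = 12/a
q(87)/44358 - 18982/33252/(-46243) = (12/87)/44358 - 18982/33252/(-46243) = (12*(1/87))*(1/44358) - 18982*1/33252*(-1/46243) = (4/29)*(1/44358) - 9491/16626*(-1/46243) = 2/643191 + 9491/768836118 = 849133113/54945385730282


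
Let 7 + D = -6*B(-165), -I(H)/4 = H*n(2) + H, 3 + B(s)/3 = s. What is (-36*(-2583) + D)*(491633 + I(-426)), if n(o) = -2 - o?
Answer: 46708448605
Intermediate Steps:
B(s) = -9 + 3*s
I(H) = 12*H (I(H) = -4*(H*(-2 - 1*2) + H) = -4*(H*(-2 - 2) + H) = -4*(H*(-4) + H) = -4*(-4*H + H) = -(-12)*H = 12*H)
D = 3017 (D = -7 - 6*(-9 + 3*(-165)) = -7 - 6*(-9 - 495) = -7 - 6*(-504) = -7 + 3024 = 3017)
(-36*(-2583) + D)*(491633 + I(-426)) = (-36*(-2583) + 3017)*(491633 + 12*(-426)) = (92988 + 3017)*(491633 - 5112) = 96005*486521 = 46708448605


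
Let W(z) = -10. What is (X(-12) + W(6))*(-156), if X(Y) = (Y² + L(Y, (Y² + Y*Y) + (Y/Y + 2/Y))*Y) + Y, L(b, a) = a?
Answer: 521664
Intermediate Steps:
X(Y) = Y + Y² + Y*(1 + 2/Y + 2*Y²) (X(Y) = (Y² + ((Y² + Y*Y) + (Y/Y + 2/Y))*Y) + Y = (Y² + ((Y² + Y²) + (1 + 2/Y))*Y) + Y = (Y² + (2*Y² + (1 + 2/Y))*Y) + Y = (Y² + (1 + 2/Y + 2*Y²)*Y) + Y = (Y² + Y*(1 + 2/Y + 2*Y²)) + Y = Y + Y² + Y*(1 + 2/Y + 2*Y²))
(X(-12) + W(6))*(-156) = ((2 - 12 + 2*(-12)³ - 12*(1 - 12)) - 10)*(-156) = ((2 - 12 + 2*(-1728) - 12*(-11)) - 10)*(-156) = ((2 - 12 - 3456 + 132) - 10)*(-156) = (-3334 - 10)*(-156) = -3344*(-156) = 521664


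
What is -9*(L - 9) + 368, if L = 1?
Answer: 440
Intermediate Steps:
-9*(L - 9) + 368 = -9*(1 - 9) + 368 = -9*(-8) + 368 = 72 + 368 = 440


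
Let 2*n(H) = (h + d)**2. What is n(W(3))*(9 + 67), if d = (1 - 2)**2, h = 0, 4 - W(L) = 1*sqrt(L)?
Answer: 38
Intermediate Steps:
W(L) = 4 - sqrt(L)
d = 1 (d = (-1)**2 = 1)
n(H) = 1/2 (n(H) = (0 + 1)**2/2 = (1/2)*1**2 = (1/2)*1 = 1/2)
n(W(3))*(9 + 67) = (9 + 67)/2 = (1/2)*76 = 38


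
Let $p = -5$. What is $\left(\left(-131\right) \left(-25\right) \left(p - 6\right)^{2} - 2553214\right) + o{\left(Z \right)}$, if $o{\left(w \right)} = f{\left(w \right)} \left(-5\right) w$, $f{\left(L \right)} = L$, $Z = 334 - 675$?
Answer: $-2738344$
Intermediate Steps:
$Z = -341$
$o{\left(w \right)} = - 5 w^{2}$ ($o{\left(w \right)} = w \left(-5\right) w = - 5 w w = - 5 w^{2}$)
$\left(\left(-131\right) \left(-25\right) \left(p - 6\right)^{2} - 2553214\right) + o{\left(Z \right)} = \left(\left(-131\right) \left(-25\right) \left(-5 - 6\right)^{2} - 2553214\right) - 5 \left(-341\right)^{2} = \left(3275 \left(-11\right)^{2} - 2553214\right) - 581405 = \left(3275 \cdot 121 - 2553214\right) - 581405 = \left(396275 - 2553214\right) - 581405 = -2156939 - 581405 = -2738344$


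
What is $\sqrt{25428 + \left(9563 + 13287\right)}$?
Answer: $\sqrt{48278} \approx 219.72$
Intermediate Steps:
$\sqrt{25428 + \left(9563 + 13287\right)} = \sqrt{25428 + 22850} = \sqrt{48278}$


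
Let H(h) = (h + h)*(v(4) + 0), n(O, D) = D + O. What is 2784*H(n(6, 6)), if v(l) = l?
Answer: 267264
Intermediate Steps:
H(h) = 8*h (H(h) = (h + h)*(4 + 0) = (2*h)*4 = 8*h)
2784*H(n(6, 6)) = 2784*(8*(6 + 6)) = 2784*(8*12) = 2784*96 = 267264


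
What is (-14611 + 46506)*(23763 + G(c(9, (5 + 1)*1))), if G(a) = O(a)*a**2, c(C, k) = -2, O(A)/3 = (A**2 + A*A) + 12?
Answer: 765575685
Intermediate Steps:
O(A) = 36 + 6*A**2 (O(A) = 3*((A**2 + A*A) + 12) = 3*((A**2 + A**2) + 12) = 3*(2*A**2 + 12) = 3*(12 + 2*A**2) = 36 + 6*A**2)
G(a) = a**2*(36 + 6*a**2) (G(a) = (36 + 6*a**2)*a**2 = a**2*(36 + 6*a**2))
(-14611 + 46506)*(23763 + G(c(9, (5 + 1)*1))) = (-14611 + 46506)*(23763 + 6*(-2)**2*(6 + (-2)**2)) = 31895*(23763 + 6*4*(6 + 4)) = 31895*(23763 + 6*4*10) = 31895*(23763 + 240) = 31895*24003 = 765575685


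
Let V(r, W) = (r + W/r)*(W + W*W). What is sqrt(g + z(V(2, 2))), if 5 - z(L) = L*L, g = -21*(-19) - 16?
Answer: 8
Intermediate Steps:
V(r, W) = (W + W**2)*(r + W/r) (V(r, W) = (r + W/r)*(W + W**2) = (W + W**2)*(r + W/r))
g = 383 (g = 399 - 16 = 383)
z(L) = 5 - L**2 (z(L) = 5 - L*L = 5 - L**2)
sqrt(g + z(V(2, 2))) = sqrt(383 + (5 - (2*(2 + 2**2 + 2**2*(1 + 2))/2)**2)) = sqrt(383 + (5 - (2*(1/2)*(2 + 4 + 4*3))**2)) = sqrt(383 + (5 - (2*(1/2)*(2 + 4 + 12))**2)) = sqrt(383 + (5 - (2*(1/2)*18)**2)) = sqrt(383 + (5 - 1*18**2)) = sqrt(383 + (5 - 1*324)) = sqrt(383 + (5 - 324)) = sqrt(383 - 319) = sqrt(64) = 8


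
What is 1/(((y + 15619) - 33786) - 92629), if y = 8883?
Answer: -1/101913 ≈ -9.8123e-6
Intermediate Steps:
1/(((y + 15619) - 33786) - 92629) = 1/(((8883 + 15619) - 33786) - 92629) = 1/((24502 - 33786) - 92629) = 1/(-9284 - 92629) = 1/(-101913) = -1/101913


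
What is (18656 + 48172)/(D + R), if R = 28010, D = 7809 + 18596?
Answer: 66828/54415 ≈ 1.2281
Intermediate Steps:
D = 26405
(18656 + 48172)/(D + R) = (18656 + 48172)/(26405 + 28010) = 66828/54415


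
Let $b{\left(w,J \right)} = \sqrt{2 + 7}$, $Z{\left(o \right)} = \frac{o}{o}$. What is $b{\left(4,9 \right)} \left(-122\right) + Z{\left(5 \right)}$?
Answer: $-365$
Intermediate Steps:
$Z{\left(o \right)} = 1$
$b{\left(w,J \right)} = 3$ ($b{\left(w,J \right)} = \sqrt{9} = 3$)
$b{\left(4,9 \right)} \left(-122\right) + Z{\left(5 \right)} = 3 \left(-122\right) + 1 = -366 + 1 = -365$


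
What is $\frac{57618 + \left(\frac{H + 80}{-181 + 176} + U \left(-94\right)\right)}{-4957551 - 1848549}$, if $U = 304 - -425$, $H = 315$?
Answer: $\frac{10987}{6806100} \approx 0.0016143$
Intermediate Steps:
$U = 729$ ($U = 304 + 425 = 729$)
$\frac{57618 + \left(\frac{H + 80}{-181 + 176} + U \left(-94\right)\right)}{-4957551 - 1848549} = \frac{57618 + \left(\frac{315 + 80}{-181 + 176} + 729 \left(-94\right)\right)}{-4957551 - 1848549} = \frac{57618 - \left(68526 - \frac{395}{-5}\right)}{-6806100} = \left(57618 + \left(395 \left(- \frac{1}{5}\right) - 68526\right)\right) \left(- \frac{1}{6806100}\right) = \left(57618 - 68605\right) \left(- \frac{1}{6806100}\right) = \left(-10987\right) \left(- \frac{1}{6806100}\right) = \frac{10987}{6806100}$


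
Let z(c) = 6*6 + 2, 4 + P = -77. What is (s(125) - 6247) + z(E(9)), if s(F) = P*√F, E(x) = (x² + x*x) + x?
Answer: -6209 - 405*√5 ≈ -7114.6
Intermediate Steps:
E(x) = x + 2*x² (E(x) = (x² + x²) + x = 2*x² + x = x + 2*x²)
P = -81 (P = -4 - 77 = -81)
z(c) = 38 (z(c) = 36 + 2 = 38)
s(F) = -81*√F
(s(125) - 6247) + z(E(9)) = (-405*√5 - 6247) + 38 = (-6247 - 405*√5) + 38 = -6209 - 405*√5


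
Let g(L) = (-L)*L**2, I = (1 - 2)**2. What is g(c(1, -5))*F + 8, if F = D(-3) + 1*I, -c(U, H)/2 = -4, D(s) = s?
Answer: 1032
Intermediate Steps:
I = 1 (I = (-1)**2 = 1)
c(U, H) = 8 (c(U, H) = -2*(-4) = 8)
g(L) = -L**3
F = -2 (F = -3 + 1*1 = -3 + 1 = -2)
g(c(1, -5))*F + 8 = -1*8**3*(-2) + 8 = -1*512*(-2) + 8 = -512*(-2) + 8 = 1024 + 8 = 1032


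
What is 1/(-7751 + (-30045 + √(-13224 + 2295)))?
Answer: -37796/1428548545 - I*√10929/1428548545 ≈ -2.6458e-5 - 7.318e-8*I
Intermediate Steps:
1/(-7751 + (-30045 + √(-13224 + 2295))) = 1/(-7751 + (-30045 + √(-10929))) = 1/(-7751 + (-30045 + I*√10929)) = 1/(-37796 + I*√10929)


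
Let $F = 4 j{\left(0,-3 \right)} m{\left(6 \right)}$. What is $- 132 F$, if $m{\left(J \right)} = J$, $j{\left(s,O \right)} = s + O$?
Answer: $9504$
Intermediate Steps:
$j{\left(s,O \right)} = O + s$
$F = -72$ ($F = 4 \left(-3 + 0\right) 6 = 4 \left(-3\right) 6 = \left(-12\right) 6 = -72$)
$- 132 F = \left(-132\right) \left(-72\right) = 9504$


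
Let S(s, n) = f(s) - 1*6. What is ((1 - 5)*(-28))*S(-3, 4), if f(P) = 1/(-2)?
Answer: -728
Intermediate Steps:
f(P) = -½
S(s, n) = -13/2 (S(s, n) = -½ - 1*6 = -½ - 6 = -13/2)
((1 - 5)*(-28))*S(-3, 4) = ((1 - 5)*(-28))*(-13/2) = -4*(-28)*(-13/2) = 112*(-13/2) = -728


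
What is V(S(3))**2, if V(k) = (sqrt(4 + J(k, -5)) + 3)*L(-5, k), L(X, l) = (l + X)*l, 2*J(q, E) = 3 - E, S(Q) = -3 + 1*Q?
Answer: 0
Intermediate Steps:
S(Q) = -3 + Q
J(q, E) = 3/2 - E/2 (J(q, E) = (3 - E)/2 = 3/2 - E/2)
L(X, l) = l*(X + l) (L(X, l) = (X + l)*l = l*(X + l))
V(k) = k*(-5 + k)*(3 + 2*sqrt(2)) (V(k) = (sqrt(4 + (3/2 - 1/2*(-5))) + 3)*(k*(-5 + k)) = (sqrt(4 + (3/2 + 5/2)) + 3)*(k*(-5 + k)) = (sqrt(4 + 4) + 3)*(k*(-5 + k)) = (sqrt(8) + 3)*(k*(-5 + k)) = (2*sqrt(2) + 3)*(k*(-5 + k)) = (3 + 2*sqrt(2))*(k*(-5 + k)) = k*(-5 + k)*(3 + 2*sqrt(2)))
V(S(3))**2 = ((-3 + 3)*(-5 + (-3 + 3))*(3 + 2*sqrt(2)))**2 = (0*(-5 + 0)*(3 + 2*sqrt(2)))**2 = (0*(-5)*(3 + 2*sqrt(2)))**2 = 0**2 = 0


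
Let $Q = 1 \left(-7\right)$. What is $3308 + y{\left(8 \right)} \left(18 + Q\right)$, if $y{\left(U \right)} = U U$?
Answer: $4012$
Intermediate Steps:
$y{\left(U \right)} = U^{2}$
$Q = -7$
$3308 + y{\left(8 \right)} \left(18 + Q\right) = 3308 + 8^{2} \left(18 - 7\right) = 3308 + 64 \cdot 11 = 3308 + 704 = 4012$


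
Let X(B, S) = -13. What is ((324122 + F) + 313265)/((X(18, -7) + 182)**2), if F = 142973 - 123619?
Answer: 656741/28561 ≈ 22.994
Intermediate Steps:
F = 19354
((324122 + F) + 313265)/((X(18, -7) + 182)**2) = ((324122 + 19354) + 313265)/((-13 + 182)**2) = (343476 + 313265)/(169**2) = 656741/28561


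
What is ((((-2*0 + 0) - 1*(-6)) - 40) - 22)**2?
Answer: 3136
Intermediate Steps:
((((-2*0 + 0) - 1*(-6)) - 40) - 22)**2 = ((((0 + 0) + 6) - 40) - 22)**2 = (((0 + 6) - 40) - 22)**2 = ((6 - 40) - 22)**2 = (-34 - 22)**2 = (-56)**2 = 3136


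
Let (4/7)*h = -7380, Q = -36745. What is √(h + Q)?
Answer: 2*I*√12415 ≈ 222.85*I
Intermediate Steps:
h = -12915 (h = (7/4)*(-7380) = -12915)
√(h + Q) = √(-12915 - 36745) = √(-49660) = 2*I*√12415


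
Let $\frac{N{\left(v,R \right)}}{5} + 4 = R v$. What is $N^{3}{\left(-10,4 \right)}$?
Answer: $-10648000$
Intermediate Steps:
$N{\left(v,R \right)} = -20 + 5 R v$
$N^{3}{\left(-10,4 \right)} = \left(-20 + 5 \cdot 4 \left(-10\right)\right)^{3} = \left(-20 - 200\right)^{3} = \left(-220\right)^{3} = -10648000$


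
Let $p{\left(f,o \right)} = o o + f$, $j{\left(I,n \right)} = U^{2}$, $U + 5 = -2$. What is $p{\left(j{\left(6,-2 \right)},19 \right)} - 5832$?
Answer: $-5422$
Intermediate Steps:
$U = -7$ ($U = -5 - 2 = -7$)
$j{\left(I,n \right)} = 49$ ($j{\left(I,n \right)} = \left(-7\right)^{2} = 49$)
$p{\left(f,o \right)} = f + o^{2}$ ($p{\left(f,o \right)} = o^{2} + f = f + o^{2}$)
$p{\left(j{\left(6,-2 \right)},19 \right)} - 5832 = \left(49 + 19^{2}\right) - 5832 = \left(49 + 361\right) - 5832 = 410 - 5832 = -5422$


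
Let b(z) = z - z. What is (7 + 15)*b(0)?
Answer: 0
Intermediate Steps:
b(z) = 0
(7 + 15)*b(0) = (7 + 15)*0 = 22*0 = 0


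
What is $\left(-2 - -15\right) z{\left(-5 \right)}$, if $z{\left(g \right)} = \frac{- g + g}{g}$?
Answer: $0$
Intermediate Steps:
$z{\left(g \right)} = 0$ ($z{\left(g \right)} = \frac{0}{g} = 0$)
$\left(-2 - -15\right) z{\left(-5 \right)} = \left(-2 - -15\right) 0 = \left(-2 + 15\right) 0 = 13 \cdot 0 = 0$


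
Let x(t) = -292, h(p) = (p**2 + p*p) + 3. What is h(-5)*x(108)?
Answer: -15476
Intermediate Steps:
h(p) = 3 + 2*p**2 (h(p) = (p**2 + p**2) + 3 = 2*p**2 + 3 = 3 + 2*p**2)
h(-5)*x(108) = (3 + 2*(-5)**2)*(-292) = (3 + 2*25)*(-292) = (3 + 50)*(-292) = 53*(-292) = -15476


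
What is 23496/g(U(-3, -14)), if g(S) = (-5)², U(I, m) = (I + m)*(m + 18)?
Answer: 23496/25 ≈ 939.84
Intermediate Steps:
U(I, m) = (18 + m)*(I + m) (U(I, m) = (I + m)*(18 + m) = (18 + m)*(I + m))
g(S) = 25
23496/g(U(-3, -14)) = 23496/25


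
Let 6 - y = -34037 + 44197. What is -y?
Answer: 10154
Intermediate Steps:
y = -10154 (y = 6 - (-34037 + 44197) = 6 - 1*10160 = 6 - 10160 = -10154)
-y = -1*(-10154) = 10154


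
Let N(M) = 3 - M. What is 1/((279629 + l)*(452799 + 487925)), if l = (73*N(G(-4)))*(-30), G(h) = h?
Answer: 1/248632412476 ≈ 4.0220e-12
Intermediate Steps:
l = -15330 (l = (73*(3 - 1*(-4)))*(-30) = (73*(3 + 4))*(-30) = (73*7)*(-30) = 511*(-30) = -15330)
1/((279629 + l)*(452799 + 487925)) = 1/((279629 - 15330)*(452799 + 487925)) = 1/(264299*940724) = 1/248632412476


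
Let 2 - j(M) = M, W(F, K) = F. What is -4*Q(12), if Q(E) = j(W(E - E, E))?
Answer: -8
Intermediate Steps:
j(M) = 2 - M
Q(E) = 2 (Q(E) = 2 - (E - E) = 2 - 1*0 = 2 + 0 = 2)
-4*Q(12) = -4*2 = -8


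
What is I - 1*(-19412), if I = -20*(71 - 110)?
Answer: 20192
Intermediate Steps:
I = 780 (I = -20*(-39) = 780)
I - 1*(-19412) = 780 - 1*(-19412) = 780 + 19412 = 20192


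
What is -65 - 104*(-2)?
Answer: 143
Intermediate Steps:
-65 - 104*(-2) = -65 + 208 = 143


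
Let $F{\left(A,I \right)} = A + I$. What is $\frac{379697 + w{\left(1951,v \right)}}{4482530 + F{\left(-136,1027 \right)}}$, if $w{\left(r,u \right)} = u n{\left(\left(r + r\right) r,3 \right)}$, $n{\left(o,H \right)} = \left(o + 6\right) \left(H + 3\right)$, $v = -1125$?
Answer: $- \frac{51386074303}{4483421} \approx -11461.0$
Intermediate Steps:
$n{\left(o,H \right)} = \left(3 + H\right) \left(6 + o\right)$ ($n{\left(o,H \right)} = \left(6 + o\right) \left(3 + H\right) = \left(3 + H\right) \left(6 + o\right)$)
$w{\left(r,u \right)} = u \left(36 + 12 r^{2}\right)$ ($w{\left(r,u \right)} = u \left(18 + 3 \left(r + r\right) r + 6 \cdot 3 + 3 \left(r + r\right) r\right) = u \left(18 + 3 \cdot 2 r r + 18 + 3 \cdot 2 r r\right) = u \left(18 + 3 \cdot 2 r^{2} + 18 + 3 \cdot 2 r^{2}\right) = u \left(18 + 6 r^{2} + 18 + 6 r^{2}\right) = u \left(36 + 12 r^{2}\right)$)
$\frac{379697 + w{\left(1951,v \right)}}{4482530 + F{\left(-136,1027 \right)}} = \frac{379697 + 12 \left(-1125\right) \left(3 + 1951^{2}\right)}{4482530 + \left(-136 + 1027\right)} = \frac{379697 + 12 \left(-1125\right) \left(3 + 3806401\right)}{4482530 + 891} = \frac{379697 + 12 \left(-1125\right) 3806404}{4483421} = \left(379697 - 51386454000\right) \frac{1}{4483421} = \left(-51386074303\right) \frac{1}{4483421} = - \frac{51386074303}{4483421}$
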